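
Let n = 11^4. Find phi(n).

13310

φ(14641) = 14641 · (1 − 1/11)
       = 14641 · 10/11 = 13310.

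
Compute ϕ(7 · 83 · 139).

φ(80759) = 80759 · (1 − 1/7) · (1 − 1/83) · (1 − 1/139)
       = 80759 · 67896/80759 = 67896.

67896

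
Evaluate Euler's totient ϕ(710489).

604800

First factor: 710489 = 13 * 31 * 41 * 43.
φ(13) = 13 − 1 = 12.
φ(31) = 31 − 1 = 30.
φ(41) = 41 − 1 = 40.
φ(43) = 43 − 1 = 42.
Since φ is multiplicative, φ(710489) = 12 · 30 · 40 · 42 = 604800.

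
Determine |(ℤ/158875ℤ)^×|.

120000

Factor 158875: 158875 = 5**3 * 31 * 41.
φ(158875) = 158875 · (1 − 1/5) · (1 − 1/31) · (1 − 1/41)
       = 158875 · 4800/6355 = 120000.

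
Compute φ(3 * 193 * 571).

218880

φ(3) = 3 − 1 = 2.
φ(193) = 193 − 1 = 192.
φ(571) = 571 − 1 = 570.
Multiply: 2 · 192 · 570 = 218880.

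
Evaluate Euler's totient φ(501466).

197568

Prime factorization: 501466 = 2 · 7^3 · 17 · 43.
φ(501466) = 501466 · (1 − 1/2) · (1 − 1/7) · (1 − 1/17) · (1 − 1/43)
       = 501466 · 4032/10234 = 197568.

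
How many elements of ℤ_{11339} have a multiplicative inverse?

Factor 11339: 11339 = 17 * 23 * 29.
φ(17) = 17 − 1 = 16.
φ(23) = 23 − 1 = 22.
φ(29) = 29 − 1 = 28.
φ(11339) = 16 × 22 × 28 = 9856.

9856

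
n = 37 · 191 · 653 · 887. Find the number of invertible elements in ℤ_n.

3951276480

φ(37) = 37 − 1 = 36.
φ(191) = 191 − 1 = 190.
φ(653) = 653 − 1 = 652.
φ(887) = 887 − 1 = 886.
φ(4093284137) = 36 × 190 × 652 × 886 = 3951276480.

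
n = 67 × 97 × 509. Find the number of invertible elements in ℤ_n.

3218688

φ(3307991) = 3307991 · (1 − 1/67) · (1 − 1/97) · (1 − 1/509)
       = 3307991 · 3218688/3307991 = 3218688.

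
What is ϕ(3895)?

3895 = 5 · 19 · 41.
φ(5) = 5 − 1 = 4.
φ(19) = 19 − 1 = 18.
φ(41) = 41 − 1 = 40.
φ(3895) = 4 × 18 × 40 = 2880.

2880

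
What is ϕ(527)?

480

Prime factorization: 527 = 17 * 31.
φ(527) = 527 · (1 − 1/17) · (1 − 1/31)
       = 527 · 480/527 = 480.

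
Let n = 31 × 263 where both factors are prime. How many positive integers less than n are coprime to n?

7860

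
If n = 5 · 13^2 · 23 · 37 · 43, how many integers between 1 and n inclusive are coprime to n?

φ(30921085) = 30921085 · (1 − 1/5) · (1 − 1/13) · (1 − 1/23) · (1 − 1/37) · (1 − 1/43)
       = 30921085 · 1596672/2378545 = 20756736.

20756736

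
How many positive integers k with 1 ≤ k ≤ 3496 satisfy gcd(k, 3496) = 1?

1584

Prime factorization: 3496 = 2^3 × 19 × 23.
φ(3496) = 3496 · (1 − 1/2) · (1 − 1/19) · (1 − 1/23)
       = 3496 · 396/874 = 1584.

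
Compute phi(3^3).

18

φ(3^3) = 3^2·(3−1) = 9·2 = 18.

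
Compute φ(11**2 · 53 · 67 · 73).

φ(11^2) = 11^1·(11−1) = 11·10 = 110.
φ(53) = 53 − 1 = 52.
φ(67) = 67 − 1 = 66.
φ(73) = 73 − 1 = 72.
Since φ is multiplicative, φ(31365983) = 110 · 52 · 66 · 72 = 27181440.

27181440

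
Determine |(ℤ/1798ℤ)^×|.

840

First factor: 1798 = 2 * 29 * 31.
φ(2) = 2 − 1 = 1.
φ(29) = 29 − 1 = 28.
φ(31) = 31 − 1 = 30.
Since φ is multiplicative, φ(1798) = 1 · 28 · 30 = 840.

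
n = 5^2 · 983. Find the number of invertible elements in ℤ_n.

19640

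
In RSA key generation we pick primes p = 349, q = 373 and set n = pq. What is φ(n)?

φ(349) = 349 − 1 = 348.
φ(373) = 373 − 1 = 372.
φ(130177) = 348 × 372 = 129456.

129456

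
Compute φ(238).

96

Factor 238: 238 = 2 · 7 · 17.
φ(238) = 238 · (1 − 1/2) · (1 − 1/7) · (1 − 1/17)
       = 238 · 96/238 = 96.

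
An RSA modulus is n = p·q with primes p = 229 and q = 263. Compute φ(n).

59736

For distinct primes, φ(pq) = (p−1)(q−1) = 228 × 262 = 59736.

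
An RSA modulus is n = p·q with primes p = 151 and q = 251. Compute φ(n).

37500

For distinct primes, φ(pq) = (p−1)(q−1) = 150 × 250 = 37500.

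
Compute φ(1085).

720

1085 = 5 · 7 · 31.
φ(1085) = 1085 · (1 − 1/5) · (1 − 1/7) · (1 − 1/31)
       = 1085 · 720/1085 = 720.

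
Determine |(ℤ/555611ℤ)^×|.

413952

555611 = 7^2 · 17 · 23 · 29.
φ(555611) = 555611 · (1 − 1/7) · (1 − 1/17) · (1 − 1/23) · (1 − 1/29)
       = 555611 · 59136/79373 = 413952.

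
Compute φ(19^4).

φ(19^4) = 19^3·(19−1) = 6859·18 = 123462.

123462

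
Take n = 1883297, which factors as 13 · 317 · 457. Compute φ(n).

1729152

φ(1883297) = 1883297 · (1 − 1/13) · (1 − 1/317) · (1 − 1/457)
       = 1883297 · 1729152/1883297 = 1729152.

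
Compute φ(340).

128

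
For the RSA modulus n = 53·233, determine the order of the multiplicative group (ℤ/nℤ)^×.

φ(12349) = 12349 · (1 − 1/53) · (1 − 1/233)
       = 12349 · 12064/12349 = 12064.

12064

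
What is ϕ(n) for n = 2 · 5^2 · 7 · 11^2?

φ(2) = 2 − 1 = 1.
φ(5^2) = 5^1·(5−1) = 5·4 = 20.
φ(7) = 7 − 1 = 6.
φ(11^2) = 11^1·(11−1) = 11·10 = 110.
Multiply: 1 · 20 · 6 · 110 = 13200.

13200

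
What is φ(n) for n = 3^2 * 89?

φ(801) = 801 · (1 − 1/3) · (1 − 1/89)
       = 801 · 176/267 = 528.

528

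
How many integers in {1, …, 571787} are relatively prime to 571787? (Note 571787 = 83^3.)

564898

φ(83^3) = 83^3 − 83^2 = 571787 − 6889 = 564898.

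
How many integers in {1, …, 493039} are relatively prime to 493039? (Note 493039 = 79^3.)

486798

φ(79^3) = 79^2·(79−1) = 6241·78 = 486798.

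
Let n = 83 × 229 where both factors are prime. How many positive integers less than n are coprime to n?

18696

For distinct primes, φ(pq) = (p−1)(q−1) = 82 × 228 = 18696.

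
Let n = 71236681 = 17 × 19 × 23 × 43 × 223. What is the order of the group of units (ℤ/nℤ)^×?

59076864

φ(71236681) = 71236681 · (1 − 1/17) · (1 − 1/19) · (1 − 1/23) · (1 − 1/43) · (1 − 1/223)
       = 71236681 · 59076864/71236681 = 59076864.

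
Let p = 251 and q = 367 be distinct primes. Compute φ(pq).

For distinct primes, φ(pq) = (p−1)(q−1) = 250 × 366 = 91500.

91500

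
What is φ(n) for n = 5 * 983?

3928

φ(4915) = 4915 · (1 − 1/5) · (1 − 1/983)
       = 4915 · 3928/4915 = 3928.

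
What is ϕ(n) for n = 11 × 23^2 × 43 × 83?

φ(11) = 11 − 1 = 10.
φ(23^2) = 23^1·(23−1) = 23·22 = 506.
φ(43) = 43 − 1 = 42.
φ(83) = 83 − 1 = 82.
Since φ is multiplicative, φ(20768011) = 10 · 506 · 42 · 82 = 17426640.

17426640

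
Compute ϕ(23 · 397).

8712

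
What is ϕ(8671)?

Factor 8671: 8671 = 13 · 23 · 29.
φ(8671) = 8671 · (1 − 1/13) · (1 − 1/23) · (1 − 1/29)
       = 8671 · 7392/8671 = 7392.

7392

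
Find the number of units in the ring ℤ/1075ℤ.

Prime factorization: 1075 = 5^2 × 43.
φ(1075) = 1075 · (1 − 1/5) · (1 − 1/43)
       = 1075 · 168/215 = 840.

840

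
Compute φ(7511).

6048

First factor: 7511 = 7 · 29 · 37.
φ(7511) = 7511 · (1 − 1/7) · (1 − 1/29) · (1 − 1/37)
       = 7511 · 6048/7511 = 6048.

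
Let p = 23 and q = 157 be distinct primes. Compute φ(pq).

3432

φ(23) = 23 − 1 = 22.
φ(157) = 157 − 1 = 156.
Since φ is multiplicative, φ(3611) = 22 · 156 = 3432.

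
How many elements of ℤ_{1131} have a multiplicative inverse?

672

1131 = 3 · 13 · 29.
φ(3) = 3 − 1 = 2.
φ(13) = 13 − 1 = 12.
φ(29) = 29 − 1 = 28.
Multiply: 2 · 12 · 28 = 672.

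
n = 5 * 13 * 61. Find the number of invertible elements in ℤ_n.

2880

φ(5) = 5 − 1 = 4.
φ(13) = 13 − 1 = 12.
φ(61) = 61 − 1 = 60.
Multiply: 4 · 12 · 60 = 2880.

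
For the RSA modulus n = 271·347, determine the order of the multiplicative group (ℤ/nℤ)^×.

93420

For distinct primes, φ(pq) = (p−1)(q−1) = 270 × 346 = 93420.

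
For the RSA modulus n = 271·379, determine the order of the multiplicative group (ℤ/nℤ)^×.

φ(pq) = (p−1)(q−1) = 270 · 378 = 102060.

102060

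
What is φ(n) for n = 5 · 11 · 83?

3280

φ(5) = 5 − 1 = 4.
φ(11) = 11 − 1 = 10.
φ(83) = 83 − 1 = 82.
Since φ is multiplicative, φ(4565) = 4 · 10 · 82 = 3280.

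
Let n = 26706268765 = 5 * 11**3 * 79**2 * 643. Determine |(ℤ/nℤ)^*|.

19147059360

φ(26706268765) = 26706268765 · (1 − 1/5) · (1 − 1/11) · (1 − 1/79) · (1 − 1/643)
       = 26706268765 · 2003040/2793835 = 19147059360.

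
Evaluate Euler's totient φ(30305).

20160

First factor: 30305 = 5 × 11 × 19 × 29.
φ(30305) = 30305 · (1 − 1/5) · (1 − 1/11) · (1 − 1/19) · (1 − 1/29)
       = 30305 · 20160/30305 = 20160.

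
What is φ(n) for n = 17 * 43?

φ(17) = 17 − 1 = 16.
φ(43) = 43 − 1 = 42.
φ(731) = 16 × 42 = 672.

672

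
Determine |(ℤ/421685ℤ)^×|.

281600

421685 = 5 · 11^2 · 17 · 41.
φ(5) = 5 − 1 = 4.
φ(11^2) = 11^1·(11−1) = 11·10 = 110.
φ(17) = 17 − 1 = 16.
φ(41) = 41 − 1 = 40.
Since φ is multiplicative, φ(421685) = 4 · 110 · 16 · 40 = 281600.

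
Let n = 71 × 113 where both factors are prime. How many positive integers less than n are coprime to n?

7840

φ(8023) = 8023 · (1 − 1/71) · (1 − 1/113)
       = 8023 · 7840/8023 = 7840.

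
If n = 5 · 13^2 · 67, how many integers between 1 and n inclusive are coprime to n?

41184

φ(5) = 5 − 1 = 4.
φ(13^2) = 13^2 − 13^1 = 169 − 13 = 156.
φ(67) = 67 − 1 = 66.
Multiply: 4 · 156 · 66 = 41184.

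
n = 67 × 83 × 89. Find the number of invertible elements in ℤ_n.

476256

φ(67) = 67 − 1 = 66.
φ(83) = 83 − 1 = 82.
φ(89) = 89 − 1 = 88.
Multiply: 66 · 82 · 88 = 476256.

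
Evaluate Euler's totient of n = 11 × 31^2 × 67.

φ(708257) = 708257 · (1 − 1/11) · (1 − 1/31) · (1 − 1/67)
       = 708257 · 19800/22847 = 613800.

613800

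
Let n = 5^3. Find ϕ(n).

φ(125) = 125 · (1 − 1/5)
       = 125 · 4/5 = 100.

100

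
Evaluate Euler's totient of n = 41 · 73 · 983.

φ(41) = 41 − 1 = 40.
φ(73) = 73 − 1 = 72.
φ(983) = 983 − 1 = 982.
Multiply: 40 · 72 · 982 = 2828160.

2828160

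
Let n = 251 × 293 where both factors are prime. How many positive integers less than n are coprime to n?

73000

φ(pq) = (p−1)(q−1) = 250 · 292 = 73000.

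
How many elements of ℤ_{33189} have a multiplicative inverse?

19008

Factor 33189: 33189 = 3 · 13 · 23 · 37.
φ(33189) = 33189 · (1 − 1/3) · (1 − 1/13) · (1 − 1/23) · (1 − 1/37)
       = 33189 · 19008/33189 = 19008.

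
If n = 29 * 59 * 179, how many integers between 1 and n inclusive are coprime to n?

φ(29) = 29 − 1 = 28.
φ(59) = 59 − 1 = 58.
φ(179) = 179 − 1 = 178.
Since φ is multiplicative, φ(306269) = 28 · 58 · 178 = 289072.

289072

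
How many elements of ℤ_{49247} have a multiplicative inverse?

Prime factorization: 49247 = 11^3 × 37.
φ(11^3) = 11^2·(11−1) = 121·10 = 1210.
φ(37) = 37 − 1 = 36.
Multiply: 1210 · 36 = 43560.

43560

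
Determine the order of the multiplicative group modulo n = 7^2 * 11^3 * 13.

φ(7^2) = 7^2 − 7^1 = 49 − 7 = 42.
φ(11^3) = 11^3 − 11^2 = 1331 − 121 = 1210.
φ(13) = 13 − 1 = 12.
Multiply: 42 · 1210 · 12 = 609840.

609840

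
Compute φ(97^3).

903264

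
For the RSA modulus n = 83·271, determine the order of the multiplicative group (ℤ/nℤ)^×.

φ(n) = (p − 1)(q − 1) = (83−1)(271−1) = 82·270 = 22140.

22140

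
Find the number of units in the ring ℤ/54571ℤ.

48400

54571 = 11^3 * 41.
φ(54571) = 54571 · (1 − 1/11) · (1 − 1/41)
       = 54571 · 400/451 = 48400.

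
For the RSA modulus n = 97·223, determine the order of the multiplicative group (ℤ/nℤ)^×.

For distinct primes, φ(pq) = (p−1)(q−1) = 96 × 222 = 21312.

21312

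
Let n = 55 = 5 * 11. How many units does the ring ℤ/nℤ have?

40

φ(55) = 55 · (1 − 1/5) · (1 − 1/11)
       = 55 · 40/55 = 40.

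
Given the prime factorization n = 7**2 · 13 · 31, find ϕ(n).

15120

φ(7^2) = 7^1·(7−1) = 7·6 = 42.
φ(13) = 13 − 1 = 12.
φ(31) = 31 − 1 = 30.
φ(19747) = 42 × 12 × 30 = 15120.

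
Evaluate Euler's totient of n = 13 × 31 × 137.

φ(13) = 13 − 1 = 12.
φ(31) = 31 − 1 = 30.
φ(137) = 137 − 1 = 136.
φ(55211) = 12 × 30 × 136 = 48960.

48960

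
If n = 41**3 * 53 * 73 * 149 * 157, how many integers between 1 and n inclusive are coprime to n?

φ(41^3) = 41^2·(41−1) = 1681·40 = 67240.
φ(53) = 53 − 1 = 52.
φ(73) = 73 − 1 = 72.
φ(149) = 149 − 1 = 148.
φ(157) = 157 − 1 = 156.
φ(6237868579157) = 67240 × 52 × 72 × 148 × 156 = 5812324577280.

5812324577280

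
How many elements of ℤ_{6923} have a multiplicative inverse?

6923 = 7 · 23 · 43.
φ(6923) = 6923 · (1 − 1/7) · (1 − 1/23) · (1 − 1/43)
       = 6923 · 5544/6923 = 5544.

5544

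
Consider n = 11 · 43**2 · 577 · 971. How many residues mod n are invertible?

φ(11) = 11 − 1 = 10.
φ(43^2) = 43^1·(43−1) = 43·42 = 1806.
φ(577) = 577 − 1 = 576.
φ(971) = 971 − 1 = 970.
φ(11395270513) = 10 × 1806 × 576 × 970 = 10090483200.

10090483200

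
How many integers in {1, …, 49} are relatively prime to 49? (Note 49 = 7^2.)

42

φ(49) = 49 · (1 − 1/7)
       = 49 · 6/7 = 42.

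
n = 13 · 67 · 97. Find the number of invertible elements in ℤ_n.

φ(13) = 13 − 1 = 12.
φ(67) = 67 − 1 = 66.
φ(97) = 97 − 1 = 96.
φ(84487) = 12 × 66 × 96 = 76032.

76032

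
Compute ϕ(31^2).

φ(31^2) = 31^2 − 31^1 = 961 − 31 = 930.

930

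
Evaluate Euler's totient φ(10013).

8640

Prime factorization: 10013 = 17 · 19 · 31.
φ(10013) = 10013 · (1 − 1/17) · (1 − 1/19) · (1 − 1/31)
       = 10013 · 8640/10013 = 8640.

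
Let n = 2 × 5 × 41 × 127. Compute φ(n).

φ(2) = 2 − 1 = 1.
φ(5) = 5 − 1 = 4.
φ(41) = 41 − 1 = 40.
φ(127) = 127 − 1 = 126.
φ(52070) = 1 × 4 × 40 × 126 = 20160.

20160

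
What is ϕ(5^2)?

φ(25) = 25 · (1 − 1/5)
       = 25 · 4/5 = 20.

20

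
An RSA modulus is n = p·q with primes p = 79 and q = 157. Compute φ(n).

φ(n) = (p − 1)(q − 1) = (79−1)(157−1) = 78·156 = 12168.

12168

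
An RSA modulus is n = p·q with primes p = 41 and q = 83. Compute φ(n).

φ(n) = (p − 1)(q − 1) = (41−1)(83−1) = 40·82 = 3280.

3280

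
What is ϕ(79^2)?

φ(79^2) = 79^2 − 79^1 = 6241 − 79 = 6162.

6162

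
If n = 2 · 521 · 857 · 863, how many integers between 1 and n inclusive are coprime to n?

φ(770653822) = 770653822 · (1 − 1/2) · (1 − 1/521) · (1 − 1/857) · (1 − 1/863)
       = 770653822 · 383693440/770653822 = 383693440.

383693440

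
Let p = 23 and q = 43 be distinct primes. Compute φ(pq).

φ(989) = 989 · (1 − 1/23) · (1 − 1/43)
       = 989 · 924/989 = 924.

924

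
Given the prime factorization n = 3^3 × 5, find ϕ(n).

72

φ(3^3) = 3^2·(3−1) = 9·2 = 18.
φ(5) = 5 − 1 = 4.
φ(135) = 18 × 4 = 72.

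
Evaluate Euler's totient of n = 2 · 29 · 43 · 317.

371616

φ(2) = 2 − 1 = 1.
φ(29) = 29 − 1 = 28.
φ(43) = 43 − 1 = 42.
φ(317) = 317 − 1 = 316.
φ(790598) = 1 × 28 × 42 × 316 = 371616.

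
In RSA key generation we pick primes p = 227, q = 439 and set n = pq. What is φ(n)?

φ(n) = (p − 1)(q − 1) = (227−1)(439−1) = 226·438 = 98988.

98988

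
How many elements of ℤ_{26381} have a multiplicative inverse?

Factor 26381: 26381 = 23 · 31 · 37.
φ(23) = 23 − 1 = 22.
φ(31) = 31 − 1 = 30.
φ(37) = 37 − 1 = 36.
φ(26381) = 22 × 30 × 36 = 23760.

23760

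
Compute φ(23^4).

φ(23^4) = 23^3·(23−1) = 12167·22 = 267674.

267674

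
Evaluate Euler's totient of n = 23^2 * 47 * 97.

φ(2411711) = 2411711 · (1 − 1/23) · (1 − 1/47) · (1 − 1/97)
       = 2411711 · 97152/104857 = 2234496.

2234496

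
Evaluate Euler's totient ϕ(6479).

5400

Factor 6479: 6479 = 11 · 19 · 31.
φ(11) = 11 − 1 = 10.
φ(19) = 19 − 1 = 18.
φ(31) = 31 − 1 = 30.
φ(6479) = 10 × 18 × 30 = 5400.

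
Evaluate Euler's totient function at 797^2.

φ(797^2) = 797^2 − 797^1 = 635209 − 797 = 634412.

634412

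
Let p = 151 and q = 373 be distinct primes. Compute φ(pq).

55800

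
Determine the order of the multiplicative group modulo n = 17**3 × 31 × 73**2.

729112320

φ(17^3) = 17^3 − 17^2 = 4913 − 289 = 4624.
φ(31) = 31 − 1 = 30.
φ(73^2) = 73^1·(73−1) = 73·72 = 5256.
Multiply: 4624 · 30 · 5256 = 729112320.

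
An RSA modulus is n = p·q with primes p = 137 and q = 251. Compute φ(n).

34000

φ(34387) = 34387 · (1 − 1/137) · (1 − 1/251)
       = 34387 · 34000/34387 = 34000.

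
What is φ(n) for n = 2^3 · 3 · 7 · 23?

1056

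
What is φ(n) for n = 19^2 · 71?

23940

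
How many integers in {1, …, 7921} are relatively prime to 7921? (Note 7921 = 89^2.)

φ(7921) = 7921 · (1 − 1/89)
       = 7921 · 88/89 = 7832.

7832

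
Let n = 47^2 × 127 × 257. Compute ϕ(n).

69737472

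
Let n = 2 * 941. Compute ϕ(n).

φ(2) = 2 − 1 = 1.
φ(941) = 941 − 1 = 940.
Since φ is multiplicative, φ(1882) = 1 · 940 = 940.

940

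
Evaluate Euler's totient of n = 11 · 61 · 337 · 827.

φ(11) = 11 − 1 = 10.
φ(61) = 61 − 1 = 60.
φ(337) = 337 − 1 = 336.
φ(827) = 827 − 1 = 826.
Since φ is multiplicative, φ(187007029) = 10 · 60 · 336 · 826 = 166521600.

166521600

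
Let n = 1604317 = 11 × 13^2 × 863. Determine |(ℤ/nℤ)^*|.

1344720

φ(11) = 11 − 1 = 10.
φ(13^2) = 13^2 − 13^1 = 169 − 13 = 156.
φ(863) = 863 − 1 = 862.
Since φ is multiplicative, φ(1604317) = 10 · 156 · 862 = 1344720.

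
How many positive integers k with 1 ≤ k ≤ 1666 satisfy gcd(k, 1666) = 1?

Factor 1666: 1666 = 2 · 7**2 · 17.
φ(1666) = 1666 · (1 − 1/2) · (1 − 1/7) · (1 − 1/17)
       = 1666 · 96/238 = 672.

672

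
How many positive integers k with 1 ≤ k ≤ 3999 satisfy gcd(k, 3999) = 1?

3999 = 3 × 31 × 43.
φ(3999) = 3999 · (1 − 1/3) · (1 − 1/31) · (1 − 1/43)
       = 3999 · 2520/3999 = 2520.

2520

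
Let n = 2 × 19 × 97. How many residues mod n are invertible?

1728

φ(2) = 2 − 1 = 1.
φ(19) = 19 − 1 = 18.
φ(97) = 97 − 1 = 96.
φ(3686) = 1 × 18 × 96 = 1728.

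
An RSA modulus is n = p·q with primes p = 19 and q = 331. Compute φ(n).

5940

φ(6289) = 6289 · (1 − 1/19) · (1 − 1/331)
       = 6289 · 5940/6289 = 5940.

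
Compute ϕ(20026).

8640

First factor: 20026 = 2 · 17 · 19 · 31.
φ(2) = 2 − 1 = 1.
φ(17) = 17 − 1 = 16.
φ(19) = 19 − 1 = 18.
φ(31) = 31 − 1 = 30.
Since φ is multiplicative, φ(20026) = 1 · 16 · 18 · 30 = 8640.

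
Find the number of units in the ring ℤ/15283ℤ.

15283 = 17 · 29 · 31.
φ(17) = 17 − 1 = 16.
φ(29) = 29 − 1 = 28.
φ(31) = 31 − 1 = 30.
φ(15283) = 16 × 28 × 30 = 13440.

13440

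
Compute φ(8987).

Factor 8987: 8987 = 11 × 19 × 43.
φ(8987) = 8987 · (1 − 1/11) · (1 − 1/19) · (1 − 1/43)
       = 8987 · 7560/8987 = 7560.

7560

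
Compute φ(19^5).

φ(2476099) = 2476099 · (1 − 1/19)
       = 2476099 · 18/19 = 2345778.

2345778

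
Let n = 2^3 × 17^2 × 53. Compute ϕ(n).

56576

φ(2^3) = 2^2·(2−1) = 4·1 = 4.
φ(17^2) = 17^1·(17−1) = 17·16 = 272.
φ(53) = 53 − 1 = 52.
Multiply: 4 · 272 · 52 = 56576.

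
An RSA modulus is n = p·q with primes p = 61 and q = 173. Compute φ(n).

10320

φ(n) = (p − 1)(q − 1) = (61−1)(173−1) = 60·172 = 10320.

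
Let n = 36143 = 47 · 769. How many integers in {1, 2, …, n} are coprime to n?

35328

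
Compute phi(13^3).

2028

φ(2197) = 2197 · (1 − 1/13)
       = 2197 · 12/13 = 2028.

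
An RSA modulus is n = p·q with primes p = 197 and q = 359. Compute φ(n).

70168

φ(70723) = 70723 · (1 − 1/197) · (1 − 1/359)
       = 70723 · 70168/70723 = 70168.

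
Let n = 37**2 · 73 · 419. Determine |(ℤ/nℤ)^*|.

40087872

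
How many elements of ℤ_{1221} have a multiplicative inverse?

720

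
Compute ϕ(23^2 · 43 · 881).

φ(23^2) = 23^1·(23−1) = 23·22 = 506.
φ(43) = 43 − 1 = 42.
φ(881) = 881 − 1 = 880.
Since φ is multiplicative, φ(20040107) = 506 · 42 · 880 = 18701760.

18701760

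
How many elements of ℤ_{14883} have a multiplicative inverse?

8800

Factor 14883: 14883 = 3 × 11^2 × 41.
φ(3) = 3 − 1 = 2.
φ(11^2) = 11^1·(11−1) = 11·10 = 110.
φ(41) = 41 − 1 = 40.
φ(14883) = 2 × 110 × 40 = 8800.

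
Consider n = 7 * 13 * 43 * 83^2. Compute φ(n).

20581344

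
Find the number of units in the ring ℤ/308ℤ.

120

First factor: 308 = 2**2 · 7 · 11.
φ(308) = 308 · (1 − 1/2) · (1 − 1/7) · (1 − 1/11)
       = 308 · 60/154 = 120.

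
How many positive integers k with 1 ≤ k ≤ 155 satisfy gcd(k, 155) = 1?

155 = 5 · 31.
φ(155) = 155 · (1 − 1/5) · (1 − 1/31)
       = 155 · 120/155 = 120.

120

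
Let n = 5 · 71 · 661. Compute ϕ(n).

φ(5) = 5 − 1 = 4.
φ(71) = 71 − 1 = 70.
φ(661) = 661 − 1 = 660.
φ(234655) = 4 × 70 × 660 = 184800.

184800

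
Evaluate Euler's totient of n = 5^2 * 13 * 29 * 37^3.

φ(477404525) = 477404525 · (1 − 1/5) · (1 − 1/13) · (1 − 1/29) · (1 − 1/37)
       = 477404525 · 48384/69745 = 331188480.

331188480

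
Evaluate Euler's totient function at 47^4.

4775858

φ(4879681) = 4879681 · (1 − 1/47)
       = 4879681 · 46/47 = 4775858.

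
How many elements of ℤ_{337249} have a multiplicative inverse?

277200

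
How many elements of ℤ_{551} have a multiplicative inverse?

504

Factor 551: 551 = 19 · 29.
φ(19) = 19 − 1 = 18.
φ(29) = 29 − 1 = 28.
φ(551) = 18 × 28 = 504.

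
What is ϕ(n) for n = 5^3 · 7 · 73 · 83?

φ(5^3) = 5^2·(5−1) = 25·4 = 100.
φ(7) = 7 − 1 = 6.
φ(73) = 73 − 1 = 72.
φ(83) = 83 − 1 = 82.
Since φ is multiplicative, φ(5301625) = 100 · 6 · 72 · 82 = 3542400.

3542400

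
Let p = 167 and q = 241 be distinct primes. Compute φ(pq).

φ(40247) = 40247 · (1 − 1/167) · (1 − 1/241)
       = 40247 · 39840/40247 = 39840.

39840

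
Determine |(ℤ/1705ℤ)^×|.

1200

Prime factorization: 1705 = 5 * 11 * 31.
φ(1705) = 1705 · (1 − 1/5) · (1 − 1/11) · (1 − 1/31)
       = 1705 · 1200/1705 = 1200.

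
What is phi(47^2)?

2162

φ(47^2) = 47^2 − 47^1 = 2209 − 47 = 2162.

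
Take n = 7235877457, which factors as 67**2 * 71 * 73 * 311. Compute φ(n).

φ(67^2) = 67^1·(67−1) = 67·66 = 4422.
φ(71) = 71 − 1 = 70.
φ(73) = 73 − 1 = 72.
φ(311) = 311 − 1 = 310.
φ(7235877457) = 4422 × 70 × 72 × 310 = 6908932800.

6908932800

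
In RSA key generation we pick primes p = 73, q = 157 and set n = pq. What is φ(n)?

11232

φ(n) = (p − 1)(q − 1) = (73−1)(157−1) = 72·156 = 11232.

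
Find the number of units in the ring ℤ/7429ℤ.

First factor: 7429 = 17 · 19 · 23.
φ(7429) = 7429 · (1 − 1/17) · (1 − 1/19) · (1 − 1/23)
       = 7429 · 6336/7429 = 6336.

6336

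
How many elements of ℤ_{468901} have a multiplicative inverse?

399168

Prime factorization: 468901 = 19 · 23 · 29 · 37.
φ(19) = 19 − 1 = 18.
φ(23) = 23 − 1 = 22.
φ(29) = 29 − 1 = 28.
φ(37) = 37 − 1 = 36.
φ(468901) = 18 × 22 × 28 × 36 = 399168.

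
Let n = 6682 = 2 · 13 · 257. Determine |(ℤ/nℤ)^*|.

φ(6682) = 6682 · (1 − 1/2) · (1 − 1/13) · (1 − 1/257)
       = 6682 · 3072/6682 = 3072.

3072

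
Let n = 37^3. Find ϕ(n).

49284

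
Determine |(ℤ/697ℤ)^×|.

640

Factor 697: 697 = 17 * 41.
φ(17) = 17 − 1 = 16.
φ(41) = 41 − 1 = 40.
Multiply: 16 · 40 = 640.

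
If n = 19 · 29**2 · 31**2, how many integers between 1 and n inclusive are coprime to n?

13592880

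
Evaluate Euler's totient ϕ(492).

160

492 = 2^2 · 3 · 41.
φ(2^2) = 2^1·(2−1) = 2·1 = 2.
φ(3) = 3 − 1 = 2.
φ(41) = 41 − 1 = 40.
Since φ is multiplicative, φ(492) = 2 · 2 · 40 = 160.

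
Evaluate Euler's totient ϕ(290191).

Factor 290191: 290191 = 11 · 23 · 31 · 37.
φ(290191) = 290191 · (1 − 1/11) · (1 − 1/23) · (1 − 1/31) · (1 − 1/37)
       = 290191 · 237600/290191 = 237600.

237600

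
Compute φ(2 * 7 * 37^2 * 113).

895104

φ(2) = 2 − 1 = 1.
φ(7) = 7 − 1 = 6.
φ(37^2) = 37^1·(37−1) = 37·36 = 1332.
φ(113) = 113 − 1 = 112.
Multiply: 1 · 6 · 1332 · 112 = 895104.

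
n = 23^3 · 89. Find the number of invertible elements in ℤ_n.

1024144

φ(23^3) = 23^3 − 23^2 = 12167 − 529 = 11638.
φ(89) = 89 − 1 = 88.
φ(1082863) = 11638 × 88 = 1024144.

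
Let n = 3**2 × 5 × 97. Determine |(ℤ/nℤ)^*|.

2304

φ(4365) = 4365 · (1 − 1/3) · (1 − 1/5) · (1 − 1/97)
       = 4365 · 768/1455 = 2304.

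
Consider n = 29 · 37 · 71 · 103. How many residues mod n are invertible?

7197120

φ(29) = 29 − 1 = 28.
φ(37) = 37 − 1 = 36.
φ(71) = 71 − 1 = 70.
φ(103) = 103 − 1 = 102.
Multiply: 28 · 36 · 70 · 102 = 7197120.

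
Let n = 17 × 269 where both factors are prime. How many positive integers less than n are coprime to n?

4288

φ(17) = 17 − 1 = 16.
φ(269) = 269 − 1 = 268.
φ(4573) = 16 × 268 = 4288.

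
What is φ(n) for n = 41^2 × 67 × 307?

33121440

φ(41^2) = 41^2 − 41^1 = 1681 − 41 = 1640.
φ(67) = 67 − 1 = 66.
φ(307) = 307 − 1 = 306.
Multiply: 1640 · 66 · 306 = 33121440.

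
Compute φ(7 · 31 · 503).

φ(7) = 7 − 1 = 6.
φ(31) = 31 − 1 = 30.
φ(503) = 503 − 1 = 502.
Since φ is multiplicative, φ(109151) = 6 · 30 · 502 = 90360.

90360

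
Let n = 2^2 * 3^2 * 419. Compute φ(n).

5016

φ(15084) = 15084 · (1 − 1/2) · (1 − 1/3) · (1 − 1/419)
       = 15084 · 836/2514 = 5016.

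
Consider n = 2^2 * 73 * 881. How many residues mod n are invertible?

126720

φ(257252) = 257252 · (1 − 1/2) · (1 − 1/73) · (1 − 1/881)
       = 257252 · 63360/128626 = 126720.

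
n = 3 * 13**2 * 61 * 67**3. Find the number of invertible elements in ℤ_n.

5546249280

φ(9301697301) = 9301697301 · (1 − 1/3) · (1 − 1/13) · (1 − 1/61) · (1 − 1/67)
       = 9301697301 · 95040/159393 = 5546249280.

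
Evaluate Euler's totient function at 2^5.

16

φ(32) = 32 · (1 − 1/2)
       = 32 · 1/2 = 16.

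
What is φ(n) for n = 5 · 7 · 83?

φ(5) = 5 − 1 = 4.
φ(7) = 7 − 1 = 6.
φ(83) = 83 − 1 = 82.
φ(2905) = 4 × 6 × 82 = 1968.

1968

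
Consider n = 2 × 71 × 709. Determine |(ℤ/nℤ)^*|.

49560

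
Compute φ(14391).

8640

First factor: 14391 = 3^3 · 13 · 41.
φ(3^3) = 3^2·(3−1) = 9·2 = 18.
φ(13) = 13 − 1 = 12.
φ(41) = 41 − 1 = 40.
Since φ is multiplicative, φ(14391) = 18 · 12 · 40 = 8640.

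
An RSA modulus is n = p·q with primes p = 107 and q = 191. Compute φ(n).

φ(n) = (p − 1)(q − 1) = (107−1)(191−1) = 106·190 = 20140.

20140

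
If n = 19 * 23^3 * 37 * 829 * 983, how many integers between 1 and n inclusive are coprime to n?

6131901688704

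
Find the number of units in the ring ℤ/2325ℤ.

Prime factorization: 2325 = 3 × 5^2 × 31.
φ(2325) = 2325 · (1 − 1/3) · (1 − 1/5) · (1 − 1/31)
       = 2325 · 240/465 = 1200.

1200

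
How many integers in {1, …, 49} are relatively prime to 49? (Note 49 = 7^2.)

φ(7^2) = 7^2 − 7^1 = 49 − 7 = 42.

42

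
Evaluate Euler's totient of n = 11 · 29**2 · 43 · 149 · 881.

φ(11) = 11 − 1 = 10.
φ(29^2) = 29^1·(29−1) = 29·28 = 812.
φ(43) = 43 − 1 = 42.
φ(149) = 149 − 1 = 148.
φ(881) = 881 − 1 = 880.
Multiply: 10 · 812 · 42 · 148 · 880 = 44417049600.

44417049600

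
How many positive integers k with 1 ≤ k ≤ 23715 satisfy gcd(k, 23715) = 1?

First factor: 23715 = 3^2 * 5 * 17 * 31.
φ(23715) = 23715 · (1 − 1/3) · (1 − 1/5) · (1 − 1/17) · (1 − 1/31)
       = 23715 · 3840/7905 = 11520.

11520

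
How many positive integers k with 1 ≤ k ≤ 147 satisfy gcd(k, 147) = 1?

Prime factorization: 147 = 3 · 7**2.
φ(3) = 3 − 1 = 2.
φ(7^2) = 7^1·(7−1) = 7·6 = 42.
Multiply: 2 · 42 = 84.

84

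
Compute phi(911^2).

φ(829921) = 829921 · (1 − 1/911)
       = 829921 · 910/911 = 829010.

829010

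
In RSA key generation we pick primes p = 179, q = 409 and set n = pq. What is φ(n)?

φ(73211) = 73211 · (1 − 1/179) · (1 − 1/409)
       = 73211 · 72624/73211 = 72624.

72624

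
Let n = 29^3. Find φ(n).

23548

φ(24389) = 24389 · (1 − 1/29)
       = 24389 · 28/29 = 23548.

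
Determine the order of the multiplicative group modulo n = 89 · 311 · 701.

19096000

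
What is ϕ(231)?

120

Prime factorization: 231 = 3 × 7 × 11.
φ(3) = 3 − 1 = 2.
φ(7) = 7 − 1 = 6.
φ(11) = 11 − 1 = 10.
Since φ is multiplicative, φ(231) = 2 · 6 · 10 = 120.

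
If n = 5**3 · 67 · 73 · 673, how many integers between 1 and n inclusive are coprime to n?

319334400

φ(411455375) = 411455375 · (1 − 1/5) · (1 − 1/67) · (1 − 1/73) · (1 − 1/673)
       = 411455375 · 12773376/16458215 = 319334400.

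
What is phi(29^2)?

φ(29^2) = 29^2 − 29^1 = 841 − 29 = 812.

812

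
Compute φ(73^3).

φ(73^3) = 73^2·(73−1) = 5329·72 = 383688.

383688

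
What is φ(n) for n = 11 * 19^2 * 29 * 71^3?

φ(41216672849) = 41216672849 · (1 − 1/11) · (1 − 1/19) · (1 − 1/29) · (1 − 1/71)
       = 41216672849 · 352800/430331 = 33790831200.

33790831200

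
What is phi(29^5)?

φ(29^5) = 29^4·(29−1) = 707281·28 = 19803868.

19803868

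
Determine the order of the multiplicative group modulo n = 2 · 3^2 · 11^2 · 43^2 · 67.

78669360

φ(2) = 2 − 1 = 1.
φ(3^2) = 3^1·(3−1) = 3·2 = 6.
φ(11^2) = 11^2 − 11^1 = 121 − 11 = 110.
φ(43^2) = 43^1·(43−1) = 43·42 = 1806.
φ(67) = 67 − 1 = 66.
φ(269817174) = 1 × 6 × 110 × 1806 × 66 = 78669360.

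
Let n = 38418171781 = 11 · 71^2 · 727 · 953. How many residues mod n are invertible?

φ(38418171781) = 38418171781 · (1 − 1/11) · (1 − 1/71) · (1 − 1/727) · (1 − 1/953)
       = 38418171781 · 483806400/541101011 = 34350254400.

34350254400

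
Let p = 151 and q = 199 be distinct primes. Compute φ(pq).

For distinct primes, φ(pq) = (p−1)(q−1) = 150 × 198 = 29700.

29700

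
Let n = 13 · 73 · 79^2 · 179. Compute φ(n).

947666304

φ(1060164911) = 1060164911 · (1 − 1/13) · (1 − 1/73) · (1 − 1/79) · (1 − 1/179)
       = 1060164911 · 11995776/13419809 = 947666304.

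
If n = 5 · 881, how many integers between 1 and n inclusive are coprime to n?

φ(5) = 5 − 1 = 4.
φ(881) = 881 − 1 = 880.
Multiply: 4 · 880 = 3520.

3520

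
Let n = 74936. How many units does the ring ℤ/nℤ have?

74936 = 2**3 · 17 · 19 · 29.
φ(74936) = 74936 · (1 − 1/2) · (1 − 1/17) · (1 − 1/19) · (1 − 1/29)
       = 74936 · 8064/18734 = 32256.

32256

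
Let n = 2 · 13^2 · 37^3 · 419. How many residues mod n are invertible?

3213711072

φ(2) = 2 − 1 = 1.
φ(13^2) = 13^1·(13−1) = 13·12 = 156.
φ(37^3) = 37^2·(37−1) = 1369·36 = 49284.
φ(419) = 419 − 1 = 418.
Multiply: 1 · 156 · 49284 · 418 = 3213711072.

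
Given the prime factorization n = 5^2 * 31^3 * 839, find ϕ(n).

483190800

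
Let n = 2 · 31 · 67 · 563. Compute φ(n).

1112760

φ(2) = 2 − 1 = 1.
φ(31) = 31 − 1 = 30.
φ(67) = 67 − 1 = 66.
φ(563) = 563 − 1 = 562.
Since φ is multiplicative, φ(2338702) = 1 · 30 · 66 · 562 = 1112760.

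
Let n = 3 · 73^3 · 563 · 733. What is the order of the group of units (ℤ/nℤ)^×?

315686208384

φ(3) = 3 − 1 = 2.
φ(73^3) = 73^3 − 73^2 = 389017 − 5329 = 383688.
φ(563) = 563 − 1 = 562.
φ(733) = 733 − 1 = 732.
Since φ is multiplicative, φ(481617439629) = 2 · 383688 · 562 · 732 = 315686208384.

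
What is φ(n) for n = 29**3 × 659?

φ(29^3) = 29^3 − 29^2 = 24389 − 841 = 23548.
φ(659) = 659 − 1 = 658.
Since φ is multiplicative, φ(16072351) = 23548 · 658 = 15494584.

15494584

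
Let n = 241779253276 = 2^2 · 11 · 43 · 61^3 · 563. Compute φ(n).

105396580800

φ(241779253276) = 241779253276 · (1 − 1/2) · (1 − 1/11) · (1 − 1/43) · (1 − 1/61) · (1 − 1/563)
       = 241779253276 · 14162400/32488478 = 105396580800.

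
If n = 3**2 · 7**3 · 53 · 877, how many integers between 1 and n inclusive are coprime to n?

φ(3^2) = 3^1·(3−1) = 3·2 = 6.
φ(7^3) = 7^2·(7−1) = 49·6 = 294.
φ(53) = 53 − 1 = 52.
φ(877) = 877 − 1 = 876.
φ(143486847) = 6 × 294 × 52 × 876 = 80353728.

80353728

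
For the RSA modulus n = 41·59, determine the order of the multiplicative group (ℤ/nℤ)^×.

2320

φ(41) = 41 − 1 = 40.
φ(59) = 59 − 1 = 58.
Since φ is multiplicative, φ(2419) = 40 · 58 = 2320.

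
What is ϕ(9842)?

3888

First factor: 9842 = 2 · 7 · 19 · 37.
φ(2) = 2 − 1 = 1.
φ(7) = 7 − 1 = 6.
φ(19) = 19 − 1 = 18.
φ(37) = 37 − 1 = 36.
Since φ is multiplicative, φ(9842) = 1 · 6 · 18 · 36 = 3888.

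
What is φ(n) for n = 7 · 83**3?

φ(7) = 7 − 1 = 6.
φ(83^3) = 83^3 − 83^2 = 571787 − 6889 = 564898.
Multiply: 6 · 564898 = 3389388.

3389388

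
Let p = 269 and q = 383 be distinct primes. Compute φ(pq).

For distinct primes, φ(pq) = (p−1)(q−1) = 268 × 382 = 102376.

102376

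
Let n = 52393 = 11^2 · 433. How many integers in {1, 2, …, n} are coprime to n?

φ(52393) = 52393 · (1 − 1/11) · (1 − 1/433)
       = 52393 · 4320/4763 = 47520.

47520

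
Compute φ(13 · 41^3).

φ(895973) = 895973 · (1 − 1/13) · (1 − 1/41)
       = 895973 · 480/533 = 806880.

806880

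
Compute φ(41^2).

1640

φ(1681) = 1681 · (1 − 1/41)
       = 1681 · 40/41 = 1640.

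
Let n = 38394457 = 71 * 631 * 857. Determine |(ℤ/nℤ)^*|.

37749600

φ(71) = 71 − 1 = 70.
φ(631) = 631 − 1 = 630.
φ(857) = 857 − 1 = 856.
Multiply: 70 · 630 · 856 = 37749600.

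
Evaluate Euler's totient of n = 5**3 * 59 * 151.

φ(1113625) = 1113625 · (1 − 1/5) · (1 − 1/59) · (1 − 1/151)
       = 1113625 · 34800/44545 = 870000.

870000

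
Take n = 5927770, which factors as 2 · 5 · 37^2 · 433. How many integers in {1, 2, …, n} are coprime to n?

φ(5927770) = 5927770 · (1 − 1/2) · (1 − 1/5) · (1 − 1/37) · (1 − 1/433)
       = 5927770 · 62208/160210 = 2301696.

2301696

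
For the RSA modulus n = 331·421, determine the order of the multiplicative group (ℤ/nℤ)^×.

138600

φ(331) = 331 − 1 = 330.
φ(421) = 421 − 1 = 420.
Since φ is multiplicative, φ(139351) = 330 · 420 = 138600.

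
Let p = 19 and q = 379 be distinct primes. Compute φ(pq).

φ(n) = (p − 1)(q − 1) = (19−1)(379−1) = 18·378 = 6804.

6804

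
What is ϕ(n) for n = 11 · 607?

6060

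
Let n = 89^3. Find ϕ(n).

697048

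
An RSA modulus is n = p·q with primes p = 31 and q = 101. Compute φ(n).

3000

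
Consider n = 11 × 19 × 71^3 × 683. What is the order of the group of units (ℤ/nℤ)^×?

φ(51090721517) = 51090721517 · (1 − 1/11) · (1 − 1/19) · (1 − 1/71) · (1 − 1/683)
       = 51090721517 · 8593200/10135037 = 43318321200.

43318321200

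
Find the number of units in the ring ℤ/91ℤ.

72

91 = 7 * 13.
φ(91) = 91 · (1 − 1/7) · (1 − 1/13)
       = 91 · 72/91 = 72.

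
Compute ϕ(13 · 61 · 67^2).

3183840

φ(13) = 13 − 1 = 12.
φ(61) = 61 − 1 = 60.
φ(67^2) = 67^1·(67−1) = 67·66 = 4422.
Since φ is multiplicative, φ(3559777) = 12 · 60 · 4422 = 3183840.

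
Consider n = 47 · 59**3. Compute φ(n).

9287308

φ(9652813) = 9652813 · (1 − 1/47) · (1 − 1/59)
       = 9652813 · 2668/2773 = 9287308.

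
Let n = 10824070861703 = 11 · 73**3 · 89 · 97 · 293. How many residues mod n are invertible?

9464876974080

φ(11) = 11 − 1 = 10.
φ(73^3) = 73^2·(73−1) = 5329·72 = 383688.
φ(89) = 89 − 1 = 88.
φ(97) = 97 − 1 = 96.
φ(293) = 293 − 1 = 292.
Since φ is multiplicative, φ(10824070861703) = 10 · 383688 · 88 · 96 · 292 = 9464876974080.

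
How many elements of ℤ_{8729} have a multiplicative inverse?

7056

Prime factorization: 8729 = 7 · 29 · 43.
φ(8729) = 8729 · (1 − 1/7) · (1 − 1/29) · (1 − 1/43)
       = 8729 · 7056/8729 = 7056.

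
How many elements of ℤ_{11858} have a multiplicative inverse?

Prime factorization: 11858 = 2 * 7^2 * 11^2.
φ(2) = 2 − 1 = 1.
φ(7^2) = 7^2 − 7^1 = 49 − 7 = 42.
φ(11^2) = 11^1·(11−1) = 11·10 = 110.
φ(11858) = 1 × 42 × 110 = 4620.

4620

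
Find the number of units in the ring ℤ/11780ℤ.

4320

Prime factorization: 11780 = 2**2 * 5 * 19 * 31.
φ(2^2) = 2^2 − 2^1 = 4 − 2 = 2.
φ(5) = 5 − 1 = 4.
φ(19) = 19 − 1 = 18.
φ(31) = 31 − 1 = 30.
Since φ is multiplicative, φ(11780) = 2 · 4 · 18 · 30 = 4320.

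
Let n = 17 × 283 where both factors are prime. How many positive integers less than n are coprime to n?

4512

φ(pq) = (p−1)(q−1) = 16 · 282 = 4512.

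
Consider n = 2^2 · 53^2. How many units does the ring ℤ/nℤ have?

5512

φ(11236) = 11236 · (1 − 1/2) · (1 − 1/53)
       = 11236 · 52/106 = 5512.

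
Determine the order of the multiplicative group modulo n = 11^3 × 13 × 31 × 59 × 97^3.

22820784307200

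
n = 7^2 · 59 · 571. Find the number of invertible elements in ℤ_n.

φ(7^2) = 7^2 − 7^1 = 49 − 7 = 42.
φ(59) = 59 − 1 = 58.
φ(571) = 571 − 1 = 570.
φ(1650761) = 42 × 58 × 570 = 1388520.

1388520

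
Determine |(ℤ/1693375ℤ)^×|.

Factor 1693375: 1693375 = 5**3 * 19 * 23 * 31.
φ(1693375) = 1693375 · (1 − 1/5) · (1 − 1/19) · (1 − 1/23) · (1 − 1/31)
       = 1693375 · 47520/67735 = 1188000.

1188000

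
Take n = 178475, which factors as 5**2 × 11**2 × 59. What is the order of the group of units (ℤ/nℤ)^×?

127600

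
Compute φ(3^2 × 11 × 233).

φ(23067) = 23067 · (1 − 1/3) · (1 − 1/11) · (1 − 1/233)
       = 23067 · 4640/7689 = 13920.

13920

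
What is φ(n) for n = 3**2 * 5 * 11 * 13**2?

φ(83655) = 83655 · (1 − 1/3) · (1 − 1/5) · (1 − 1/11) · (1 − 1/13)
       = 83655 · 960/2145 = 37440.

37440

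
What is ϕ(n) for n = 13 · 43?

φ(13) = 13 − 1 = 12.
φ(43) = 43 − 1 = 42.
Since φ is multiplicative, φ(559) = 12 · 42 = 504.

504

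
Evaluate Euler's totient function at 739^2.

φ(739^2) = 739^2 − 739^1 = 546121 − 739 = 545382.

545382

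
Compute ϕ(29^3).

23548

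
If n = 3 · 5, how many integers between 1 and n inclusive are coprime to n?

φ(3) = 3 − 1 = 2.
φ(5) = 5 − 1 = 4.
Multiply: 2 · 4 = 8.

8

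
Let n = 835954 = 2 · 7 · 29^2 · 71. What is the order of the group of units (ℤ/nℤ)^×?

341040

φ(835954) = 835954 · (1 − 1/2) · (1 − 1/7) · (1 − 1/29) · (1 − 1/71)
       = 835954 · 11760/28826 = 341040.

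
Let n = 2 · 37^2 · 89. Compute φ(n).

117216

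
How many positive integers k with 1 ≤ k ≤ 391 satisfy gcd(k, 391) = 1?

First factor: 391 = 17 · 23.
φ(17) = 17 − 1 = 16.
φ(23) = 23 − 1 = 22.
Multiply: 16 · 22 = 352.

352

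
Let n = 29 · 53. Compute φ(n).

φ(1537) = 1537 · (1 − 1/29) · (1 − 1/53)
       = 1537 · 1456/1537 = 1456.

1456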